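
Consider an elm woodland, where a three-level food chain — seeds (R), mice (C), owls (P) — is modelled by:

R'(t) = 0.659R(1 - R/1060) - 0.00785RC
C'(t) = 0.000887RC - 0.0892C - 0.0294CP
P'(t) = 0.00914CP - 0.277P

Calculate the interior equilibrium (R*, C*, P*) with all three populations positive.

From dP/dt = 0: 0.00914C* = 0.277, so C* = 30.3.
From dR/dt = 0: 0.659(1 - R*/1060) = 0.00785·30.3, giving R* = 1060·(1 - 0.361) = 677.
From dC/dt = 0: 0.000887·677 - 0.0892 = 0.0294P*, so P* = 0.512/0.0294 = 17.4.

R* ≈ 677, C* ≈ 30.3, P* ≈ 17.4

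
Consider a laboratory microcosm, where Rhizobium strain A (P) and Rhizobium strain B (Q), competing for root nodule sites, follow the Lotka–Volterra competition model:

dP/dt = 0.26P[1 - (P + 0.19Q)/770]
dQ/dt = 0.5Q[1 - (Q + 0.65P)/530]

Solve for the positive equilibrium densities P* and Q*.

P* ≈ 764, Q* ≈ 33.7

Setting both brackets to zero gives the nullclines P + 0.19Q = 770 and 0.65P + Q = 530.
Substituting Q = 530 - 0.65P into the first: P(1 - 0.19·0.65) = 770 - 0.19·530.
So P* = 669/0.876 = 764, and then Q* = 530 - 0.65·764 = 33.7.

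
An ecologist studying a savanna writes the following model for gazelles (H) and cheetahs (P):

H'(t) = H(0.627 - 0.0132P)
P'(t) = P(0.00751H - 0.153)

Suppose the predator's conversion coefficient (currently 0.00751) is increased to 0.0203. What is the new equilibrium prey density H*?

H* ≈ 7.54

At the interior fixed point, setting dP/dt = 0 with P > 0 fixes H* = (predator death rate)/(HP coefficient) — independent of the other coefficients.
With the change, H* = 0.153/0.0203 = 7.54; it falls from 20.4.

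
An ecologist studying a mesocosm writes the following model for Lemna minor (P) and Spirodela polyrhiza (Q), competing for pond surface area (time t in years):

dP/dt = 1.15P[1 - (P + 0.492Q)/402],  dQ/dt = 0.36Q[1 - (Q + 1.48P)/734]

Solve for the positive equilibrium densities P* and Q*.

P* ≈ 150, Q* ≈ 511

Setting both brackets to zero gives the nullclines P + 0.492Q = 402 and 1.48P + Q = 734.
Substituting Q = 734 - 1.48P into the first: P(1 - 0.492·1.48) = 402 - 0.492·734.
So P* = 40.9/0.272 = 150, and then Q* = 734 - 1.48·150 = 511.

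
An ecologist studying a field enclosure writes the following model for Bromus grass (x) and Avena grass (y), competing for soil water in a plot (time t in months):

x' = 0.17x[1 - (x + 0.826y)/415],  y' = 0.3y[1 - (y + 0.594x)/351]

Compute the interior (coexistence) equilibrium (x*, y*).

x* ≈ 246, y* ≈ 205

Setting both brackets to zero gives the nullclines x + 0.826y = 415 and 0.594x + y = 351.
Substituting y = 351 - 0.594x into the first: x(1 - 0.826·0.594) = 415 - 0.826·351.
So x* = 125/0.509 = 246, and then y* = 351 - 0.594·246 = 205.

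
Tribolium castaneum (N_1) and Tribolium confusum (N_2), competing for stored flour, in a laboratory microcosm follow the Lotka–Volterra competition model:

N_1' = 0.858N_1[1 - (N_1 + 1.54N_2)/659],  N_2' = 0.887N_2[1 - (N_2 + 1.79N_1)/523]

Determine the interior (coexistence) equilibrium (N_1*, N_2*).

N_1* ≈ 83.4, N_2* ≈ 374

Setting both brackets to zero gives the nullclines N_1 + 1.54N_2 = 659 and 1.79N_1 + N_2 = 523.
Substituting N_2 = 523 - 1.79N_1 into the first: N_1(1 - 1.54·1.79) = 659 - 1.54·523.
So N_1* = -146/-1.76 = 83.4, and then N_2* = 523 - 1.79·83.4 = 374.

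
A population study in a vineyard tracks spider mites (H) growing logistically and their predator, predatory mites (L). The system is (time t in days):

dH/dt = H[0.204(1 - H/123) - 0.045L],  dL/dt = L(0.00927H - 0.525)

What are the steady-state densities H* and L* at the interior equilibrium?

From dL/dt = 0 with L > 0: 0.00927H* = 0.525, so H* = 56.6.
Substitute into dH/dt = 0: 0.204(1 - 56.6/123) = 0.045L*.
The bracket is 0.54, giving L* = 0.11/0.045 = 2.45.

H* ≈ 56.6, L* ≈ 2.45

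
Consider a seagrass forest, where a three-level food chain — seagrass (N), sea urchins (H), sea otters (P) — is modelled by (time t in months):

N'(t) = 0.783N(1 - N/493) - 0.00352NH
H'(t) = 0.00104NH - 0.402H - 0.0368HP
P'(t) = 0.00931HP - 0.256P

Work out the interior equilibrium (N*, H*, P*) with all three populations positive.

From dP/dt = 0: 0.00931H* = 0.256, so H* = 27.5.
From dN/dt = 0: 0.783(1 - N*/493) = 0.00352·27.5, giving N* = 493·(1 - 0.124) = 432.
From dH/dt = 0: 0.00104·432 - 0.402 = 0.0368P*, so P* = 0.0473/0.0368 = 1.29.

N* ≈ 432, H* ≈ 27.5, P* ≈ 1.29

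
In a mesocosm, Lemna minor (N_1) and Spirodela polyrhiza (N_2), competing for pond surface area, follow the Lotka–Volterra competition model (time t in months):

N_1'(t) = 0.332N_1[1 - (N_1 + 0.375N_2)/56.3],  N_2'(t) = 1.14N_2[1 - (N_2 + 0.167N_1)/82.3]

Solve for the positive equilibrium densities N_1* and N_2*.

N_1* ≈ 27.1, N_2* ≈ 77.8

Setting both brackets to zero gives the nullclines N_1 + 0.375N_2 = 56.3 and 0.167N_1 + N_2 = 82.3.
Substituting N_2 = 82.3 - 0.167N_1 into the first: N_1(1 - 0.375·0.167) = 56.3 - 0.375·82.3.
So N_1* = 25.4/0.937 = 27.1, and then N_2* = 82.3 - 0.167·27.1 = 77.8.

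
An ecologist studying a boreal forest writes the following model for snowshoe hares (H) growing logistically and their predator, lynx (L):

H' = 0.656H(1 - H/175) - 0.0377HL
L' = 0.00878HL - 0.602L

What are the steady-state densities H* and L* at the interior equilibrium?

From dL/dt = 0 with L > 0: 0.00878H* = 0.602, so H* = 68.6.
Substitute into dH/dt = 0: 0.656(1 - 68.6/175) = 0.0377L*.
The bracket is 0.608, giving L* = 0.399/0.0377 = 10.6.

H* ≈ 68.6, L* ≈ 10.6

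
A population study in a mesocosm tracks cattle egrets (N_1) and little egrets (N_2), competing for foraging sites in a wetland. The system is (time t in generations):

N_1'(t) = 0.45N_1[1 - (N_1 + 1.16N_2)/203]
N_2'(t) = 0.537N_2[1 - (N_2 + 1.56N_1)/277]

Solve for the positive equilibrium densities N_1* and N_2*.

N_1* ≈ 146, N_2* ≈ 49

Setting both brackets to zero gives the nullclines N_1 + 1.16N_2 = 203 and 1.56N_1 + N_2 = 277.
Substituting N_2 = 277 - 1.56N_1 into the first: N_1(1 - 1.16·1.56) = 203 - 1.16·277.
So N_1* = -118/-0.81 = 146, and then N_2* = 277 - 1.56·146 = 49.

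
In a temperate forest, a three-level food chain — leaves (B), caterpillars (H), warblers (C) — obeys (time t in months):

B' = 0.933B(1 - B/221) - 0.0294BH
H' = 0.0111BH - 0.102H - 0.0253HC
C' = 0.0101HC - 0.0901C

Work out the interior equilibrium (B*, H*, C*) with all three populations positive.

B* ≈ 159, H* ≈ 8.92, C* ≈ 65.7

From dC/dt = 0: 0.0101H* = 0.0901, so H* = 8.92.
From dB/dt = 0: 0.933(1 - B*/221) = 0.0294·8.92, giving B* = 221·(1 - 0.281) = 159.
From dH/dt = 0: 0.0111·159 - 0.102 = 0.0253C*, so C* = 1.66/0.0253 = 65.7.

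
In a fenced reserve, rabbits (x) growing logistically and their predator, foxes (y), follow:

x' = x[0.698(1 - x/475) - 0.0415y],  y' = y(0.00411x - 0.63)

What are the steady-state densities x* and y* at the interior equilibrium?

x* ≈ 153, y* ≈ 11.4

From dy/dt = 0 with y > 0: 0.00411x* = 0.63, so x* = 153.
Substitute into dx/dt = 0: 0.698(1 - 153/475) = 0.0415y*.
The bracket is 0.677, giving y* = 0.473/0.0415 = 11.4.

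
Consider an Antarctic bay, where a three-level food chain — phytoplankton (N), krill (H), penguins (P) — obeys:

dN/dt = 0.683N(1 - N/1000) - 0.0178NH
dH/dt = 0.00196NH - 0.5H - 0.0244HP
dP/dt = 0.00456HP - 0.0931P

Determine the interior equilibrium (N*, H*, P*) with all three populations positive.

From dP/dt = 0: 0.00456H* = 0.0931, so H* = 20.4.
From dN/dt = 0: 0.683(1 - N*/1000) = 0.0178·20.4, giving N* = 1000·(1 - 0.532) = 468.
From dH/dt = 0: 0.00196·468 - 0.5 = 0.0244P*, so P* = 0.417/0.0244 = 17.1.

N* ≈ 468, H* ≈ 20.4, P* ≈ 17.1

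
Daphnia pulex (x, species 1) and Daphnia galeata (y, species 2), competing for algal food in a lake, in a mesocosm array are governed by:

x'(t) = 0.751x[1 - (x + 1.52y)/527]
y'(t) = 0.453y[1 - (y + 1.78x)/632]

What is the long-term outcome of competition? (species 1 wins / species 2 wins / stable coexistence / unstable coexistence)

unstable coexistence (outcome depends on initial conditions)

Compare the nullcline intercepts: K1/α12 = 527/1.52 = 347 < K2 = 632; K2/α21 = 632/1.78 = 355 < K1 = 527.
Since both are reversed, neither can invade when rare; the interior point is a saddle.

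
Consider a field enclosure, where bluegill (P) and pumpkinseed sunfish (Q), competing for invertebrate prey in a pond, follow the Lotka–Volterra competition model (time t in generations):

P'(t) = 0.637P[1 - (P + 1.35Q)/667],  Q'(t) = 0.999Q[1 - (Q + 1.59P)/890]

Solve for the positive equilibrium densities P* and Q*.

P* ≈ 466, Q* ≈ 149

Setting both brackets to zero gives the nullclines P + 1.35Q = 667 and 1.59P + Q = 890.
Substituting Q = 890 - 1.59P into the first: P(1 - 1.35·1.59) = 667 - 1.35·890.
So P* = -534/-1.15 = 466, and then Q* = 890 - 1.59·466 = 149.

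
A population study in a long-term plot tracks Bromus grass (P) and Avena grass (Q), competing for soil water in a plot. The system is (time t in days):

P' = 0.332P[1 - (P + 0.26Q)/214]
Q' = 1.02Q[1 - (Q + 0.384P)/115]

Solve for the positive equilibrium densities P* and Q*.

Setting both brackets to zero gives the nullclines P + 0.26Q = 214 and 0.384P + Q = 115.
Substituting Q = 115 - 0.384P into the first: P(1 - 0.26·0.384) = 214 - 0.26·115.
So P* = 184/0.9 = 205, and then Q* = 115 - 0.384·205 = 36.5.

P* ≈ 205, Q* ≈ 36.5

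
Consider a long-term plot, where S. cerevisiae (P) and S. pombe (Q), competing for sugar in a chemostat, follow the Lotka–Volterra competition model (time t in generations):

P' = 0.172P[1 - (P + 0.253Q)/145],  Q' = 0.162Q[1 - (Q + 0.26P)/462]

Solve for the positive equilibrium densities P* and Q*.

P* ≈ 30.1, Q* ≈ 454

Setting both brackets to zero gives the nullclines P + 0.253Q = 145 and 0.26P + Q = 462.
Substituting Q = 462 - 0.26P into the first: P(1 - 0.253·0.26) = 145 - 0.253·462.
So P* = 28.1/0.934 = 30.1, and then Q* = 462 - 0.26·30.1 = 454.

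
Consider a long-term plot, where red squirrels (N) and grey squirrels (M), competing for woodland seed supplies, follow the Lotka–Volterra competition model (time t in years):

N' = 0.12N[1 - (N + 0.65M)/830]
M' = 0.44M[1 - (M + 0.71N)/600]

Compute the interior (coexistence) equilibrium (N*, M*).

N* ≈ 817, M* ≈ 19.9

Setting both brackets to zero gives the nullclines N + 0.65M = 830 and 0.71N + M = 600.
Substituting M = 600 - 0.71N into the first: N(1 - 0.65·0.71) = 830 - 0.65·600.
So N* = 440/0.538 = 817, and then M* = 600 - 0.71·817 = 19.9.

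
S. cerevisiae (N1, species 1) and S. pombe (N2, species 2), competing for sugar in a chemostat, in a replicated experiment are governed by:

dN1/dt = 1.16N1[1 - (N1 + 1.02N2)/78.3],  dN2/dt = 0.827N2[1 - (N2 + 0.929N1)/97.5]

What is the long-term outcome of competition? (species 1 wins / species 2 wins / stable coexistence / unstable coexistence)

Compare the nullcline intercepts: K1/α12 = 78.3/1.02 = 76.8 < K2 = 97.5; K2/α21 = 97.5/0.929 = 105 > K1 = 78.3.
Since the inequalities point opposite ways, species 2 can invade but species 1 cannot.

species 2 excludes species 1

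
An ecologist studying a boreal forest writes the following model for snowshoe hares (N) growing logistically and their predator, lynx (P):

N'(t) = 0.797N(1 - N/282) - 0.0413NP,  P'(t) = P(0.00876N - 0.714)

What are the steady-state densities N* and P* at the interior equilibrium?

From dP/dt = 0 with P > 0: 0.00876N* = 0.714, so N* = 81.5.
Substitute into dN/dt = 0: 0.797(1 - 81.5/282) = 0.0413P*.
The bracket is 0.711, giving P* = 0.567/0.0413 = 13.7.

N* ≈ 81.5, P* ≈ 13.7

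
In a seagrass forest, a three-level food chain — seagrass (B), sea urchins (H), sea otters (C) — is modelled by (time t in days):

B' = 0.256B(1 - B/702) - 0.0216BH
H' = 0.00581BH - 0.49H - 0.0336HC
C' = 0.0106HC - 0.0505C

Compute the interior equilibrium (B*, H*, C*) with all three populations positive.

B* ≈ 420, H* ≈ 4.76, C* ≈ 58

From dC/dt = 0: 0.0106H* = 0.0505, so H* = 4.76.
From dB/dt = 0: 0.256(1 - B*/702) = 0.0216·4.76, giving B* = 702·(1 - 0.402) = 420.
From dH/dt = 0: 0.00581·420 - 0.49 = 0.0336C*, so C* = 1.95/0.0336 = 58.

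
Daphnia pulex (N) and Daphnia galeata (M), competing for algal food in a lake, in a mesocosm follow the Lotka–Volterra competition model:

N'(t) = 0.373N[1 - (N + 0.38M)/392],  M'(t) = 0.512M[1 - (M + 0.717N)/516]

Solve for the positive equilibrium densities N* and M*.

N* ≈ 269, M* ≈ 323

Setting both brackets to zero gives the nullclines N + 0.38M = 392 and 0.717N + M = 516.
Substituting M = 516 - 0.717N into the first: N(1 - 0.38·0.717) = 392 - 0.38·516.
So N* = 196/0.728 = 269, and then M* = 516 - 0.717·269 = 323.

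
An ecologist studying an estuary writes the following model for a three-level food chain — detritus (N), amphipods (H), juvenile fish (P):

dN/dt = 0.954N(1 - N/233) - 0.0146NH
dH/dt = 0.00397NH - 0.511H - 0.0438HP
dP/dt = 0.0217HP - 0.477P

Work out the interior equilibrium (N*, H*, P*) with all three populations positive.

From dP/dt = 0: 0.0217H* = 0.477, so H* = 22.
From dN/dt = 0: 0.954(1 - N*/233) = 0.0146·22, giving N* = 233·(1 - 0.336) = 155.
From dH/dt = 0: 0.00397·155 - 0.511 = 0.0438P*, so P* = 0.103/0.0438 = 2.35.

N* ≈ 155, H* ≈ 22, P* ≈ 2.35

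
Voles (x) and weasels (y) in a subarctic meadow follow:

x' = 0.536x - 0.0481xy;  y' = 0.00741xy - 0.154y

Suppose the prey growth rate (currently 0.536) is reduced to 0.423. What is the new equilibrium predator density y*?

y* ≈ 8.79

At the interior fixed point, setting dx/dt = 0 with x > 0 fixes y* = (prey growth rate)/(xy coefficient) — independent of the other coefficients.
With the change, y* = 0.423/0.0481 = 8.79; it falls from 11.1.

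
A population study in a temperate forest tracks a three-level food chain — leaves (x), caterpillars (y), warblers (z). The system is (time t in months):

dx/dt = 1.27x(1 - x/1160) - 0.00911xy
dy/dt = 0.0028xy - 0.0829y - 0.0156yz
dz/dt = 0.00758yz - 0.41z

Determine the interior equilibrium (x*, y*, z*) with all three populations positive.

x* ≈ 710, y* ≈ 54.1, z* ≈ 122

From dz/dt = 0: 0.00758y* = 0.41, so y* = 54.1.
From dx/dt = 0: 1.27(1 - x*/1160) = 0.00911·54.1, giving x* = 1160·(1 - 0.388) = 710.
From dy/dt = 0: 0.0028·710 - 0.0829 = 0.0156z*, so z* = 1.9/0.0156 = 122.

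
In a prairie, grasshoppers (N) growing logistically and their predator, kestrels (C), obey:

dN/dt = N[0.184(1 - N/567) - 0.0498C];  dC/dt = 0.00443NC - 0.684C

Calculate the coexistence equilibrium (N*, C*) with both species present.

N* ≈ 154, C* ≈ 2.69

From dC/dt = 0 with C > 0: 0.00443N* = 0.684, so N* = 154.
Substitute into dN/dt = 0: 0.184(1 - 154/567) = 0.0498C*.
The bracket is 0.728, giving C* = 0.134/0.0498 = 2.69.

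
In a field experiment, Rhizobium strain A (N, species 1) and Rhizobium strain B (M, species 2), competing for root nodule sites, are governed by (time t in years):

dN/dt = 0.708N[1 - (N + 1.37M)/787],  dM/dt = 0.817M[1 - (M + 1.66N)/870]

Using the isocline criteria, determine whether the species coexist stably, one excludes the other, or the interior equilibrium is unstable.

unstable coexistence (outcome depends on initial conditions)

Compare the nullcline intercepts: K1/α12 = 787/1.37 = 574 < K2 = 870; K2/α21 = 870/1.66 = 524 < K1 = 787.
Since both are reversed, neither can invade when rare; the interior point is a saddle.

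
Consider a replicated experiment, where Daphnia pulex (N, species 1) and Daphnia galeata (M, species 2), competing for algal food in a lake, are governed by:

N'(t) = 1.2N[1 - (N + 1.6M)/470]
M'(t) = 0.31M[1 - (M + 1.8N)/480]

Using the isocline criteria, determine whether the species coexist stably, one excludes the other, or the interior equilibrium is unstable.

unstable coexistence (outcome depends on initial conditions)

Compare the nullcline intercepts: K1/α12 = 470/1.6 = 294 < K2 = 480; K2/α21 = 480/1.8 = 267 < K1 = 470.
Since both are reversed, neither can invade when rare; the interior point is a saddle.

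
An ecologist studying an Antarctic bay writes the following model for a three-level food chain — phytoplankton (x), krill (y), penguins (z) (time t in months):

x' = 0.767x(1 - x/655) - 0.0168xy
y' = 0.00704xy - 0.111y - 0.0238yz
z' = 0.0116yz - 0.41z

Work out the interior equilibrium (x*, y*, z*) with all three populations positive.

From dz/dt = 0: 0.0116y* = 0.41, so y* = 35.3.
From dx/dt = 0: 0.767(1 - x*/655) = 0.0168·35.3, giving x* = 655·(1 - 0.774) = 148.
From dy/dt = 0: 0.00704·148 - 0.111 = 0.0238z*, so z* = 0.93/0.0238 = 39.1.

x* ≈ 148, y* ≈ 35.3, z* ≈ 39.1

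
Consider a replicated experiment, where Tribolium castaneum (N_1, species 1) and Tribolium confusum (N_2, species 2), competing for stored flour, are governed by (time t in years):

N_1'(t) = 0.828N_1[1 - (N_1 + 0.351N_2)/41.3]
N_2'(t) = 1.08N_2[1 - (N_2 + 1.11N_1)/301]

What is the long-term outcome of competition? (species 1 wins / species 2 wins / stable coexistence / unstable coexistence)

species 2 excludes species 1

Compare the nullcline intercepts: K1/α12 = 41.3/0.351 = 118 < K2 = 301; K2/α21 = 301/1.11 = 271 > K1 = 41.3.
Since the inequalities point opposite ways, species 2 can invade but species 1 cannot.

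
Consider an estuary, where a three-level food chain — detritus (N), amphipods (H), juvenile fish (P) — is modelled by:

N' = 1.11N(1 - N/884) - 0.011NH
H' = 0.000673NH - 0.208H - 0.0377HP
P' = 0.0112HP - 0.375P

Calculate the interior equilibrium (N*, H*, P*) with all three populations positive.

From dP/dt = 0: 0.0112H* = 0.375, so H* = 33.5.
From dN/dt = 0: 1.11(1 - N*/884) = 0.011·33.5, giving N* = 884·(1 - 0.332) = 591.
From dH/dt = 0: 0.000673·591 - 0.208 = 0.0377P*, so P* = 0.19/0.0377 = 5.03.

N* ≈ 591, H* ≈ 33.5, P* ≈ 5.03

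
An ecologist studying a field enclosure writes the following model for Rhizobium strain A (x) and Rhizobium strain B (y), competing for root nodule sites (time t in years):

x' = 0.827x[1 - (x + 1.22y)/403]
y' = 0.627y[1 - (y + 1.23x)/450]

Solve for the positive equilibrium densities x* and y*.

Setting both brackets to zero gives the nullclines x + 1.22y = 403 and 1.23x + y = 450.
Substituting y = 450 - 1.23x into the first: x(1 - 1.22·1.23) = 403 - 1.22·450.
So x* = -146/-0.501 = 292, and then y* = 450 - 1.23·292 = 91.3.

x* ≈ 292, y* ≈ 91.3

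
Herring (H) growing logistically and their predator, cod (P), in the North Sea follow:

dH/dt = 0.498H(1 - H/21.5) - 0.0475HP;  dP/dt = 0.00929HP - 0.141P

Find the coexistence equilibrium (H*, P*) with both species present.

H* ≈ 15.2, P* ≈ 3.08

From dP/dt = 0 with P > 0: 0.00929H* = 0.141, so H* = 15.2.
Substitute into dH/dt = 0: 0.498(1 - 15.2/21.5) = 0.0475P*.
The bracket is 0.294, giving P* = 0.146/0.0475 = 3.08.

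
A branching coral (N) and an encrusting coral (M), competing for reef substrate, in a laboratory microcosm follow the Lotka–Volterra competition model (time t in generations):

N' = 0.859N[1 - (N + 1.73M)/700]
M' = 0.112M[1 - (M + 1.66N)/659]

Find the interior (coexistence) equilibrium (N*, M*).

Setting both brackets to zero gives the nullclines N + 1.73M = 700 and 1.66N + M = 659.
Substituting M = 659 - 1.66N into the first: N(1 - 1.73·1.66) = 700 - 1.73·659.
So N* = -440/-1.87 = 235, and then M* = 659 - 1.66·235 = 269.

N* ≈ 235, M* ≈ 269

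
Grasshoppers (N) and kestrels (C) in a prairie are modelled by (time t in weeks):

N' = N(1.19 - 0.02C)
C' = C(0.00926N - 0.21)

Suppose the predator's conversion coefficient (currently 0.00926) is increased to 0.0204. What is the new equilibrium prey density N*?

N* ≈ 10.3

At the interior fixed point, setting dC/dt = 0 with C > 0 fixes N* = (predator death rate)/(NC coefficient) — independent of the other coefficients.
With the change, N* = 0.21/0.0204 = 10.3; it falls from 22.7.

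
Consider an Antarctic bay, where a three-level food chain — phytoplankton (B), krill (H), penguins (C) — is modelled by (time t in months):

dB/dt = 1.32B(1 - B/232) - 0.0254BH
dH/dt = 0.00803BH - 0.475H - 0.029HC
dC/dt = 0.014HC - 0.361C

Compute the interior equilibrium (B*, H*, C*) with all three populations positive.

From dC/dt = 0: 0.014H* = 0.361, so H* = 25.8.
From dB/dt = 0: 1.32(1 - B*/232) = 0.0254·25.8, giving B* = 232·(1 - 0.496) = 117.
From dH/dt = 0: 0.00803·117 - 0.475 = 0.029C*, so C* = 0.464/0.029 = 16.

B* ≈ 117, H* ≈ 25.8, C* ≈ 16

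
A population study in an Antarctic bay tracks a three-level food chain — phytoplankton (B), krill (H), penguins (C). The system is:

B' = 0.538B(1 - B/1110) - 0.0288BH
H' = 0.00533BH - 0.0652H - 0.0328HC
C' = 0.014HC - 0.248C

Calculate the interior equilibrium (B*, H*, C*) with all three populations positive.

From dC/dt = 0: 0.014H* = 0.248, so H* = 17.7.
From dB/dt = 0: 0.538(1 - B*/1110) = 0.0288·17.7, giving B* = 1110·(1 - 0.948) = 57.4.
From dH/dt = 0: 0.00533·57.4 - 0.0652 = 0.0328C*, so C* = 0.241/0.0328 = 7.34.

B* ≈ 57.4, H* ≈ 17.7, C* ≈ 7.34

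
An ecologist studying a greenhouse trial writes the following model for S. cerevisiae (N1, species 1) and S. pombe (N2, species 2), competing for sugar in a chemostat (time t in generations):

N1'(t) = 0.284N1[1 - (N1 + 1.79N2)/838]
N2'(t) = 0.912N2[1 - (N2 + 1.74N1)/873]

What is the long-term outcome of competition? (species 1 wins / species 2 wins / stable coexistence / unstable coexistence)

unstable coexistence (outcome depends on initial conditions)

Compare the nullcline intercepts: K1/α12 = 838/1.79 = 468 < K2 = 873; K2/α21 = 873/1.74 = 502 < K1 = 838.
Since both are reversed, neither can invade when rare; the interior point is a saddle.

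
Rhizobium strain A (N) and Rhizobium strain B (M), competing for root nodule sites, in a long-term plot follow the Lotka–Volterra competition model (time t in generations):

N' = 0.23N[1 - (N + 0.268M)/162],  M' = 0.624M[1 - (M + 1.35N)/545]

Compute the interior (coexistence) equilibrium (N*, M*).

Setting both brackets to zero gives the nullclines N + 0.268M = 162 and 1.35N + M = 545.
Substituting M = 545 - 1.35N into the first: N(1 - 0.268·1.35) = 162 - 0.268·545.
So N* = 15.9/0.638 = 25, and then M* = 545 - 1.35·25 = 511.

N* ≈ 25, M* ≈ 511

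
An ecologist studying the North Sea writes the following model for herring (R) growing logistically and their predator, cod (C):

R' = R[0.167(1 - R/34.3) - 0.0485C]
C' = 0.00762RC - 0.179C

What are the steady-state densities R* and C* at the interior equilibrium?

From dC/dt = 0 with C > 0: 0.00762R* = 0.179, so R* = 23.5.
Substitute into dR/dt = 0: 0.167(1 - 23.5/34.3) = 0.0485C*.
The bracket is 0.315, giving C* = 0.0526/0.0485 = 1.09.

R* ≈ 23.5, C* ≈ 1.09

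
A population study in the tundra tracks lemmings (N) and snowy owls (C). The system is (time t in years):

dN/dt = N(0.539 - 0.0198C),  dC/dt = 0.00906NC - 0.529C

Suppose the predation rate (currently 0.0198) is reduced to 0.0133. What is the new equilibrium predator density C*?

C* ≈ 40.5

At the interior fixed point, setting dN/dt = 0 with N > 0 fixes C* = (prey growth rate)/(NC coefficient) — independent of the other coefficients.
With the change, C* = 0.539/0.0133 = 40.5; it rises from 27.2.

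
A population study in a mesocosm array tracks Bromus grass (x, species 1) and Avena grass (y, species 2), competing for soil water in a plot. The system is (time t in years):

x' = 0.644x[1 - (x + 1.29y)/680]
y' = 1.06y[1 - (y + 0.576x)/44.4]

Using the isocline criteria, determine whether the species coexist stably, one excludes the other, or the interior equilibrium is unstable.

Compare the nullcline intercepts: K1/α12 = 680/1.29 = 527 > K2 = 44.4; K2/α21 = 44.4/0.576 = 77.1 < K1 = 680.
Since the inequalities point opposite ways, species 1 can invade but species 2 cannot.

species 1 excludes species 2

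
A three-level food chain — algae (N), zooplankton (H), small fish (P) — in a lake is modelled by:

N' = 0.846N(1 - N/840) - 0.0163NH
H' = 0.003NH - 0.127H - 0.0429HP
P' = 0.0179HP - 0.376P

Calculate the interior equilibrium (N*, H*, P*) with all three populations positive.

N* ≈ 500, H* ≈ 21, P* ≈ 32

From dP/dt = 0: 0.0179H* = 0.376, so H* = 21.
From dN/dt = 0: 0.846(1 - N*/840) = 0.0163·21, giving N* = 840·(1 - 0.405) = 500.
From dH/dt = 0: 0.003·500 - 0.127 = 0.0429P*, so P* = 1.37/0.0429 = 32.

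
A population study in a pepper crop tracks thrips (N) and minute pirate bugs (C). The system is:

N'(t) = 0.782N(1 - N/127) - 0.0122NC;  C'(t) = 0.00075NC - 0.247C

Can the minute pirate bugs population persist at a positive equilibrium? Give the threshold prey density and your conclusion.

Threshold N = 329; K < 329, so no, the predator goes extinct.

The predator equation gives dC/dt > 0 only when N > 0.247/0.00075 = 329.
Without the predator, N → K = 127. Since 127 < 329, the predator cannot invade.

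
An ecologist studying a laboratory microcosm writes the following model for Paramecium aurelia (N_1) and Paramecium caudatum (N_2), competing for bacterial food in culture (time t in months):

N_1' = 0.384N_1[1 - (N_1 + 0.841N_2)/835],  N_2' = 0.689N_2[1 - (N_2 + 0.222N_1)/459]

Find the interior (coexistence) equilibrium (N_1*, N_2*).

N_1* ≈ 552, N_2* ≈ 336

Setting both brackets to zero gives the nullclines N_1 + 0.841N_2 = 835 and 0.222N_1 + N_2 = 459.
Substituting N_2 = 459 - 0.222N_1 into the first: N_1(1 - 0.841·0.222) = 835 - 0.841·459.
So N_1* = 449/0.813 = 552, and then N_2* = 459 - 0.222·552 = 336.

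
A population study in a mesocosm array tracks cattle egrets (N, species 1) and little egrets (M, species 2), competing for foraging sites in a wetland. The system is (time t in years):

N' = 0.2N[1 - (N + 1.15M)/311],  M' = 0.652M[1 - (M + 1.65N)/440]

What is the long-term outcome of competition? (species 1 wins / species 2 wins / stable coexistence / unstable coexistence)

Compare the nullcline intercepts: K1/α12 = 311/1.15 = 270 < K2 = 440; K2/α21 = 440/1.65 = 267 < K1 = 311.
Since both are reversed, neither can invade when rare; the interior point is a saddle.

unstable coexistence (outcome depends on initial conditions)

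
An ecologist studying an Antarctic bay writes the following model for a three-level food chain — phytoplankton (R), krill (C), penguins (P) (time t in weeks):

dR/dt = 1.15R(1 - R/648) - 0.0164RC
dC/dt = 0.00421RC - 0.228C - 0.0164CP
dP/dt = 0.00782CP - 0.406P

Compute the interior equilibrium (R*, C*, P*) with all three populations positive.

R* ≈ 168, C* ≈ 51.9, P* ≈ 29.3

From dP/dt = 0: 0.00782C* = 0.406, so C* = 51.9.
From dR/dt = 0: 1.15(1 - R*/648) = 0.0164·51.9, giving R* = 648·(1 - 0.74) = 168.
From dC/dt = 0: 0.00421·168 - 0.228 = 0.0164P*, so P* = 0.48/0.0164 = 29.3.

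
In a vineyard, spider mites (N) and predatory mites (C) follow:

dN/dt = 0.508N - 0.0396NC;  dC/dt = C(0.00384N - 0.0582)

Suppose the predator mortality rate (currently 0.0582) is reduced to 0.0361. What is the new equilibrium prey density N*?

N* ≈ 9.4

At the interior fixed point, setting dC/dt = 0 with C > 0 fixes N* = (predator death rate)/(NC coefficient) — independent of the other coefficients.
With the change, N* = 0.0361/0.00384 = 9.4; it falls from 15.2.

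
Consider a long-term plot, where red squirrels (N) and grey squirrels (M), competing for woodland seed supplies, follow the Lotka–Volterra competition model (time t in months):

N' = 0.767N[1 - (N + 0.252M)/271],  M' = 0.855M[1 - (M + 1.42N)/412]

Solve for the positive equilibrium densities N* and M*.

Setting both brackets to zero gives the nullclines N + 0.252M = 271 and 1.42N + M = 412.
Substituting M = 412 - 1.42N into the first: N(1 - 0.252·1.42) = 271 - 0.252·412.
So N* = 167/0.642 = 260, and then M* = 412 - 1.42·260 = 42.3.

N* ≈ 260, M* ≈ 42.3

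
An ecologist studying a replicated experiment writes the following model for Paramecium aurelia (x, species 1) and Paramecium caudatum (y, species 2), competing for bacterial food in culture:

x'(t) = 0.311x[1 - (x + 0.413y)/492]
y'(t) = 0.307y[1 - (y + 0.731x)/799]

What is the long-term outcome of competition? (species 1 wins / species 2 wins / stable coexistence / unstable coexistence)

Compare the nullcline intercepts: K1/α12 = 492/0.413 = 1190 > K2 = 799; K2/α21 = 799/0.731 = 1090 > K1 = 492.
Since both inequalities hold, each species can invade when rare, so the interior equilibrium is stable.

stable coexistence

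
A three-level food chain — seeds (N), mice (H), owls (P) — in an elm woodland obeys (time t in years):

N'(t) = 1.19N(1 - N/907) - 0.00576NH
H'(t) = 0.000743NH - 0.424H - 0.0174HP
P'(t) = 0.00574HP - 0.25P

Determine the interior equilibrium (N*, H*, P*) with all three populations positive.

N* ≈ 716, H* ≈ 43.6, P* ≈ 6.2

From dP/dt = 0: 0.00574H* = 0.25, so H* = 43.6.
From dN/dt = 0: 1.19(1 - N*/907) = 0.00576·43.6, giving N* = 907·(1 - 0.211) = 716.
From dH/dt = 0: 0.000743·716 - 0.424 = 0.0174P*, so P* = 0.108/0.0174 = 6.2.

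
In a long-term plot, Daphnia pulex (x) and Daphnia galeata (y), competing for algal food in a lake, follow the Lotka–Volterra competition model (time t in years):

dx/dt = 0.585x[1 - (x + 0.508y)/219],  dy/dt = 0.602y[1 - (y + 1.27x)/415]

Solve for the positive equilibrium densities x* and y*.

x* ≈ 23.1, y* ≈ 386

Setting both brackets to zero gives the nullclines x + 0.508y = 219 and 1.27x + y = 415.
Substituting y = 415 - 1.27x into the first: x(1 - 0.508·1.27) = 219 - 0.508·415.
So x* = 8.18/0.355 = 23.1, and then y* = 415 - 1.27·23.1 = 386.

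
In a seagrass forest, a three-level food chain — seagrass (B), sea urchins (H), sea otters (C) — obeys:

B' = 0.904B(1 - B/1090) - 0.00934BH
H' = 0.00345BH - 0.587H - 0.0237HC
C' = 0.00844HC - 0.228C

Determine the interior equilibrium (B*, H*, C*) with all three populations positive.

B* ≈ 786, H* ≈ 27, C* ≈ 89.6

From dC/dt = 0: 0.00844H* = 0.228, so H* = 27.
From dB/dt = 0: 0.904(1 - B*/1090) = 0.00934·27, giving B* = 1090·(1 - 0.279) = 786.
From dH/dt = 0: 0.00345·786 - 0.587 = 0.0237C*, so C* = 2.12/0.0237 = 89.6.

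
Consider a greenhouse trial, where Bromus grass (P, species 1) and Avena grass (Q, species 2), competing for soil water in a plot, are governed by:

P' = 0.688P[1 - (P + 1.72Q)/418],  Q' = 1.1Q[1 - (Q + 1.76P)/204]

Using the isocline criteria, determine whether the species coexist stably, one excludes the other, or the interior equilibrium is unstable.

species 1 excludes species 2

Compare the nullcline intercepts: K1/α12 = 418/1.72 = 243 > K2 = 204; K2/α21 = 204/1.76 = 116 < K1 = 418.
Since the inequalities point opposite ways, species 1 can invade but species 2 cannot.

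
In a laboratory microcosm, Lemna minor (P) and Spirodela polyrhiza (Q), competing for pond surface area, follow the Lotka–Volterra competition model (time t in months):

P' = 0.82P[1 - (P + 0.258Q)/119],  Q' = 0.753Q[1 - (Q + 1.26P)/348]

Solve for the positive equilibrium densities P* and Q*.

P* ≈ 43.3, Q* ≈ 293

Setting both brackets to zero gives the nullclines P + 0.258Q = 119 and 1.26P + Q = 348.
Substituting Q = 348 - 1.26P into the first: P(1 - 0.258·1.26) = 119 - 0.258·348.
So P* = 29.2/0.675 = 43.3, and then Q* = 348 - 1.26·43.3 = 293.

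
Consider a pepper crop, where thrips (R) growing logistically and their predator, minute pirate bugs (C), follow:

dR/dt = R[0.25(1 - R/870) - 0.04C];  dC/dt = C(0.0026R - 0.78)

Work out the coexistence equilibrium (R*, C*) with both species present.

From dC/dt = 0 with C > 0: 0.0026R* = 0.78, so R* = 300.
Substitute into dR/dt = 0: 0.25(1 - 300/870) = 0.04C*.
The bracket is 0.655, giving C* = 0.164/0.04 = 4.09.

R* ≈ 300, C* ≈ 4.09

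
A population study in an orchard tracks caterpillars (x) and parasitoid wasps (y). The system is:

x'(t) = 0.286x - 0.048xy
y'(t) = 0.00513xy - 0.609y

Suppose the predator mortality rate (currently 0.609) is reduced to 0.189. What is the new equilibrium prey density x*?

At the interior fixed point, setting dy/dt = 0 with y > 0 fixes x* = (predator death rate)/(xy coefficient) — independent of the other coefficients.
With the change, x* = 0.189/0.00513 = 36.8; it falls from 119.

x* ≈ 36.8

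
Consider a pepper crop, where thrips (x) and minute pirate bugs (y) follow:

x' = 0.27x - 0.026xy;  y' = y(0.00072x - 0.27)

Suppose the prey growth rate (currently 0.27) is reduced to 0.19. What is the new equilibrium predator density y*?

At the interior fixed point, setting dx/dt = 0 with x > 0 fixes y* = (prey growth rate)/(xy coefficient) — independent of the other coefficients.
With the change, y* = 0.19/0.026 = 7.31; it falls from 10.4.

y* ≈ 7.31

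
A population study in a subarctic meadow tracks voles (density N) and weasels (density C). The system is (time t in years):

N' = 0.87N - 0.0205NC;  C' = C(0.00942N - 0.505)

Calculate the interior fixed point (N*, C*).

N* ≈ 53.6, C* ≈ 42.4

Set dC/dt = 0 with C > 0: 0.00942N - 0.505 = 0, so N* = 0.505/0.00942 = 53.6.
Set dN/dt = 0 with N > 0: 0.87 - 0.0205C = 0, so C* = 0.87/0.0205 = 42.4.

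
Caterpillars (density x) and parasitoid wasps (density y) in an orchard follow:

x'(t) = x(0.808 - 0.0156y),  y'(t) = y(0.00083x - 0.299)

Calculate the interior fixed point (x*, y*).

x* ≈ 360, y* ≈ 51.8

Set dy/dt = 0 with y > 0: 0.00083x - 0.299 = 0, so x* = 0.299/0.00083 = 360.
Set dx/dt = 0 with x > 0: 0.808 - 0.0156y = 0, so y* = 0.808/0.0156 = 51.8.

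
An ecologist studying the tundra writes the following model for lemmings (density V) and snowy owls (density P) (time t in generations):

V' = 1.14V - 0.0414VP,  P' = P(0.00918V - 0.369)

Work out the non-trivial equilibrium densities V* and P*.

V* ≈ 40.2, P* ≈ 27.5

Set dP/dt = 0 with P > 0: 0.00918V - 0.369 = 0, so V* = 0.369/0.00918 = 40.2.
Set dV/dt = 0 with V > 0: 1.14 - 0.0414P = 0, so P* = 1.14/0.0414 = 27.5.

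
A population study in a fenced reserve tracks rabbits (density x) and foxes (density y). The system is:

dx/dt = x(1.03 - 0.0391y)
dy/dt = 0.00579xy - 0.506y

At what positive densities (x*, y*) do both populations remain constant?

Set dy/dt = 0 with y > 0: 0.00579x - 0.506 = 0, so x* = 0.506/0.00579 = 87.4.
Set dx/dt = 0 with x > 0: 1.03 - 0.0391y = 0, so y* = 1.03/0.0391 = 26.3.

x* ≈ 87.4, y* ≈ 26.3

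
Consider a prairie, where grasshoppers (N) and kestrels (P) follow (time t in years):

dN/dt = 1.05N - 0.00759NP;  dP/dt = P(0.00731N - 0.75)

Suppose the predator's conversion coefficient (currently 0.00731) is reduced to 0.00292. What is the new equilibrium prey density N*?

At the interior fixed point, setting dP/dt = 0 with P > 0 fixes N* = (predator death rate)/(NP coefficient) — independent of the other coefficients.
With the change, N* = 0.75/0.00292 = 257; it rises from 103.

N* ≈ 257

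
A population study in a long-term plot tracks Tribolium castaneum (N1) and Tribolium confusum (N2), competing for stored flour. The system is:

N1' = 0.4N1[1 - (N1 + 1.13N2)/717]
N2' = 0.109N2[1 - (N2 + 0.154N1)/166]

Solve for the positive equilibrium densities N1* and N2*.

Setting both brackets to zero gives the nullclines N1 + 1.13N2 = 717 and 0.154N1 + N2 = 166.
Substituting N2 = 166 - 0.154N1 into the first: N1(1 - 1.13·0.154) = 717 - 1.13·166.
So N1* = 529/0.826 = 641, and then N2* = 166 - 0.154·641 = 67.3.

N1* ≈ 641, N2* ≈ 67.3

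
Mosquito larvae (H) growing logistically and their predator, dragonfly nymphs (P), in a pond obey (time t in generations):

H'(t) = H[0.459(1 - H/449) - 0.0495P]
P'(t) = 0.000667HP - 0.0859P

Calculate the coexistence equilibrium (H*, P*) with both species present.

From dP/dt = 0 with P > 0: 0.000667H* = 0.0859, so H* = 129.
Substitute into dH/dt = 0: 0.459(1 - 129/449) = 0.0495P*.
The bracket is 0.713, giving P* = 0.327/0.0495 = 6.61.

H* ≈ 129, P* ≈ 6.61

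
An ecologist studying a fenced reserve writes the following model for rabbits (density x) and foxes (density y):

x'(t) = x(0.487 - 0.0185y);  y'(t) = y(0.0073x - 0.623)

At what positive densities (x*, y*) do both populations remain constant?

Set dy/dt = 0 with y > 0: 0.0073x - 0.623 = 0, so x* = 0.623/0.0073 = 85.3.
Set dx/dt = 0 with x > 0: 0.487 - 0.0185y = 0, so y* = 0.487/0.0185 = 26.3.

x* ≈ 85.3, y* ≈ 26.3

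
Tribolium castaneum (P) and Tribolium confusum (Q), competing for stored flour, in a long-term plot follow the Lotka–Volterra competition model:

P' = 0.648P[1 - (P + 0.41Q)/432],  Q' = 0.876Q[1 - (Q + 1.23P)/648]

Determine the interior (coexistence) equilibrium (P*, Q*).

Setting both brackets to zero gives the nullclines P + 0.41Q = 432 and 1.23P + Q = 648.
Substituting Q = 648 - 1.23P into the first: P(1 - 0.41·1.23) = 432 - 0.41·648.
So P* = 166/0.496 = 336, and then Q* = 648 - 1.23·336 = 235.

P* ≈ 336, Q* ≈ 235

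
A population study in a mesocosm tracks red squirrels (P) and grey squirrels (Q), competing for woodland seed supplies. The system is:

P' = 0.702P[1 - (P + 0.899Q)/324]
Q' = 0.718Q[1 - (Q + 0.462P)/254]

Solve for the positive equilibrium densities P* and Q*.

Setting both brackets to zero gives the nullclines P + 0.899Q = 324 and 0.462P + Q = 254.
Substituting Q = 254 - 0.462P into the first: P(1 - 0.899·0.462) = 324 - 0.899·254.
So P* = 95.7/0.585 = 164, and then Q* = 254 - 0.462·164 = 178.

P* ≈ 164, Q* ≈ 178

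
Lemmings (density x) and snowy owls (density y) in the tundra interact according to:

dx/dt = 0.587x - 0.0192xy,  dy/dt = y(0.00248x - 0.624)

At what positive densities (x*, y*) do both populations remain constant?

Set dy/dt = 0 with y > 0: 0.00248x - 0.624 = 0, so x* = 0.624/0.00248 = 252.
Set dx/dt = 0 with x > 0: 0.587 - 0.0192y = 0, so y* = 0.587/0.0192 = 30.6.

x* ≈ 252, y* ≈ 30.6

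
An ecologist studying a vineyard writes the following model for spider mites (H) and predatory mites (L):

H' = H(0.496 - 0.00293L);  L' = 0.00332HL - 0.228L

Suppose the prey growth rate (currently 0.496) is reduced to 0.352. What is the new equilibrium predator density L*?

L* ≈ 120

At the interior fixed point, setting dH/dt = 0 with H > 0 fixes L* = (prey growth rate)/(HL coefficient) — independent of the other coefficients.
With the change, L* = 0.352/0.00293 = 120; it falls from 169.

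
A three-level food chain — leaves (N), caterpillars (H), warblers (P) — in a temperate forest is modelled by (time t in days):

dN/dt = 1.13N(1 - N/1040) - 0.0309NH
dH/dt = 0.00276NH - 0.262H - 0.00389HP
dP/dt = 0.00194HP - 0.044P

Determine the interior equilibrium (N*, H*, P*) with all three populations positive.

From dP/dt = 0: 0.00194H* = 0.044, so H* = 22.7.
From dN/dt = 0: 1.13(1 - N*/1040) = 0.0309·22.7, giving N* = 1040·(1 - 0.62) = 395.
From dH/dt = 0: 0.00276·395 - 0.262 = 0.00389P*, so P* = 0.828/0.00389 = 213.

N* ≈ 395, H* ≈ 22.7, P* ≈ 213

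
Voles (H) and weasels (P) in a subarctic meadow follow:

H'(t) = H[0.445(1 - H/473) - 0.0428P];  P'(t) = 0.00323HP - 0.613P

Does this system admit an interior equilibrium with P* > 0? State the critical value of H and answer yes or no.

Threshold H = 190; K > 190, so yes, the predator persists.

The predator equation gives dP/dt > 0 only when H > 0.613/0.00323 = 190.
Without the predator, H → K = 473. Since 473 > 190, the predator can invade and persist.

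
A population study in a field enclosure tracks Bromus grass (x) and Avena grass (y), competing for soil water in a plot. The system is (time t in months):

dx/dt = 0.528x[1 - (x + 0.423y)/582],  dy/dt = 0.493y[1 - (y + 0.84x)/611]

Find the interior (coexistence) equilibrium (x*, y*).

x* ≈ 502, y* ≈ 189

Setting both brackets to zero gives the nullclines x + 0.423y = 582 and 0.84x + y = 611.
Substituting y = 611 - 0.84x into the first: x(1 - 0.423·0.84) = 582 - 0.423·611.
So x* = 324/0.645 = 502, and then y* = 611 - 0.84·502 = 189.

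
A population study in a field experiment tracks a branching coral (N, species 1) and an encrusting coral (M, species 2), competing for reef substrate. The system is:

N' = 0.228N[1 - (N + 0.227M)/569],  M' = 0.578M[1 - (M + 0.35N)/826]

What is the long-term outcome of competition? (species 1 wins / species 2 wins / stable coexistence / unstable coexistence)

Compare the nullcline intercepts: K1/α12 = 569/0.227 = 2510 > K2 = 826; K2/α21 = 826/0.35 = 2360 > K1 = 569.
Since both inequalities hold, each species can invade when rare, so the interior equilibrium is stable.

stable coexistence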